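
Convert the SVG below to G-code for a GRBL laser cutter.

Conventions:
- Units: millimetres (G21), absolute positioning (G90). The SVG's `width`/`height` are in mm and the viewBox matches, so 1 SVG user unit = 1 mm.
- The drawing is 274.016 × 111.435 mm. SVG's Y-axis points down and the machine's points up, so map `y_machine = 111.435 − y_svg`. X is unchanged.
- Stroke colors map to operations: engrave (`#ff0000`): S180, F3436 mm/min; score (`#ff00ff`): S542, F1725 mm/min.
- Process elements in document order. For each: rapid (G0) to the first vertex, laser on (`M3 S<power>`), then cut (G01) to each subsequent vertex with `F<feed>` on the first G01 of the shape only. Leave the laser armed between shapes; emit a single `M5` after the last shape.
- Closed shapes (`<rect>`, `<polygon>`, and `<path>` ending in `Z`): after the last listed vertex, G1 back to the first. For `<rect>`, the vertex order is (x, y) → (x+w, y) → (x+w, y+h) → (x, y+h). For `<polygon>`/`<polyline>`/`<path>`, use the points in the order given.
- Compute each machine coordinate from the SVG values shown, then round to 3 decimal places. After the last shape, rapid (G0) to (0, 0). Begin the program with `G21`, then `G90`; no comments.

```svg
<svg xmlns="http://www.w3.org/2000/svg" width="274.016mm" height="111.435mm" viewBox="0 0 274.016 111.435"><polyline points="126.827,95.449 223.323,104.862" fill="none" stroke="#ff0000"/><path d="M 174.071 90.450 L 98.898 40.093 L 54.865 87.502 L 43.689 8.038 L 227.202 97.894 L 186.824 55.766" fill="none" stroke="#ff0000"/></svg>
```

G21
G90
G0 X126.827 Y15.986
M3 S180
G01 X223.323 Y6.573 F3436
G0 X174.071 Y20.985
M3 S180
G01 X98.898 Y71.342 F3436
G01 X54.865 Y23.933
G01 X43.689 Y103.397
G01 X227.202 Y13.541
G01 X186.824 Y55.669
M5
G0 X0.000 Y0.000

1 u = 1 mm; y_m = 111.435 − y.

[1] `<polyline>` line segment, #ff0000→engrave S180 F3436: (126.827,15.986) → (223.323,6.573)

[2] `<path>` open polyline, #ff0000→engrave S180 F3436: (174.071,20.985) → (98.898,71.342) → (54.865,23.933) → (43.689,103.397) → (227.202,13.541) → (186.824,55.669)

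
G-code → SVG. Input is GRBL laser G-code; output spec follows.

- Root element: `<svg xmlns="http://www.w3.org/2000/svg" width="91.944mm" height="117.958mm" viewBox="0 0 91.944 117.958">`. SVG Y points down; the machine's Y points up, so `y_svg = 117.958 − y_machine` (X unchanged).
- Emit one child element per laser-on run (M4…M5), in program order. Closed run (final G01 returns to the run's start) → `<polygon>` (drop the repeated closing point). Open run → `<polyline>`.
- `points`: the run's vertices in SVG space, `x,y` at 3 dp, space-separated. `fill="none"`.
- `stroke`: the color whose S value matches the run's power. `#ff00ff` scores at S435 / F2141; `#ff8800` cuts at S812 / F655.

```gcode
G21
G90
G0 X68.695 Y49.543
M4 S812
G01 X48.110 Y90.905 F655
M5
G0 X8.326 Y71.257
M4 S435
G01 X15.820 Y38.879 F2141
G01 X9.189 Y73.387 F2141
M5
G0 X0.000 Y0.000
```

Machine Y-up, SVG Y-down with viewBox height 117.958, so y_svg = 117.958 − y_machine; X carries over.

Run 1: the run's S812 means `#ff8800` (cut). The run is open, so emit a `<polyline>` with points (Y-flipped): 68.695,68.415 48.110,27.053.

Run 2: S435 ⇒ score layer `#ff00ff`. The run is open, so emit a `<polyline>` with points (Y-flipped): 8.326,46.701 15.820,79.079 9.189,44.571.

<svg xmlns="http://www.w3.org/2000/svg" width="91.944mm" height="117.958mm" viewBox="0 0 91.944 117.958">
  <polyline points="68.695,68.415 48.110,27.053" fill="none" stroke="#ff8800"/>
  <polyline points="8.326,46.701 15.820,79.079 9.189,44.571" fill="none" stroke="#ff00ff"/>
</svg>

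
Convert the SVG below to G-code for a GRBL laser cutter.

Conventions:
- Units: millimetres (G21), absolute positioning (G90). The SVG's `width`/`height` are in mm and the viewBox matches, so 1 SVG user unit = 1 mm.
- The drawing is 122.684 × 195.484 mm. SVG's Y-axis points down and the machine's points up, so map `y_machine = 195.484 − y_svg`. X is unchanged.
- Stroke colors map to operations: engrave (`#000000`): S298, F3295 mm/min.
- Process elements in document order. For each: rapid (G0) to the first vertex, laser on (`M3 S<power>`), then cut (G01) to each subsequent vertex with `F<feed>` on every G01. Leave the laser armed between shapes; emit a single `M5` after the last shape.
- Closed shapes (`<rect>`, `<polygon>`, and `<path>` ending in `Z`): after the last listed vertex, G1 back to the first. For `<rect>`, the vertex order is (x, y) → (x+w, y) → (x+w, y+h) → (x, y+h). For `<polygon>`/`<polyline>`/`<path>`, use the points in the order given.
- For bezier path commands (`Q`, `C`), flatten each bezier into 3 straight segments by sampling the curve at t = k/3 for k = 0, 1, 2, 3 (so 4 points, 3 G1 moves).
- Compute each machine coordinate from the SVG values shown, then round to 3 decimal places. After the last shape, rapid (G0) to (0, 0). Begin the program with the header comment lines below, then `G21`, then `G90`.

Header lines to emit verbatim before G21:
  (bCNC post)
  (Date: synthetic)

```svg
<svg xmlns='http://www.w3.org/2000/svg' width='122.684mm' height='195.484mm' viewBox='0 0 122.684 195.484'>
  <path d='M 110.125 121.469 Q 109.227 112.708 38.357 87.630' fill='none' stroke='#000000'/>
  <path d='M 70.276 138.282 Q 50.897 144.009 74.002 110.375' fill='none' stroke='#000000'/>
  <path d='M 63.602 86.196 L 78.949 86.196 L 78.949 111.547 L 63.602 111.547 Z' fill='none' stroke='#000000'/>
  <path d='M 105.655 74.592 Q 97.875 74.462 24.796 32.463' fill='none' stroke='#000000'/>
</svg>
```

viewBox `0 0 122.684 195.484` with mm width/height → 1 unit = 1 mm. Flip: y_m = 195.484 − y_svg.

**Shape 1** — `<path>` quadratic bezier, stroke `#000000` → engrave (S298, F3295). Control points (SVG): P0=(110.125,121.469), P1=(109.227,112.708), P2=(38.357,87.630); sampled at t=k/3. Machine vertices: (110.125,74.015) → (101.752,81.669) → (77.829,92.948) → (38.357,107.854). Open path.

**Shape 2** — `<path>` quadratic bezier, stroke `#000000` → engrave (S298, F3295). Control points (SVG): P0=(70.276,138.282), P1=(50.897,144.009), P2=(74.002,110.375); sampled at t=k/3. Machine vertices: (70.276,57.202) → (62.077,57.757) → (63.319,67.060) → (74.002,85.109). Open path.

**Shape 3** — `<path>` rectangle, stroke `#000000` → engrave (S298, F3295). Machine vertices: (63.602,109.288) → (78.949,109.288) → (78.949,83.937) → (63.602,83.937) → (63.602,109.288). Closed: final G1 returns to the first vertex.

**Shape 4** — `<path>` quadratic bezier, stroke `#000000` → engrave (S298, F3295). Control points (SVG): P0=(105.655,74.592), P1=(97.875,74.462), P2=(24.796,32.463); sampled at t=k/3. Machine vertices: (105.655,120.892) → (93.213,125.631) → (66.260,139.674) → (24.796,163.021). Open path.

(bCNC post)
(Date: synthetic)
G21
G90
G0 X110.125 Y74.015
M3 S298
G01 X101.752 Y81.669 F3295
G01 X77.829 Y92.948 F3295
G01 X38.357 Y107.854 F3295
G0 X70.276 Y57.202
M3 S298
G01 X62.077 Y57.757 F3295
G01 X63.319 Y67.060 F3295
G01 X74.002 Y85.109 F3295
G0 X63.602 Y109.288
M3 S298
G01 X78.949 Y109.288 F3295
G01 X78.949 Y83.937 F3295
G01 X63.602 Y83.937 F3295
G01 X63.602 Y109.288 F3295
G0 X105.655 Y120.892
M3 S298
G01 X93.213 Y125.631 F3295
G01 X66.260 Y139.674 F3295
G01 X24.796 Y163.021 F3295
M5
G0 X0.000 Y0.000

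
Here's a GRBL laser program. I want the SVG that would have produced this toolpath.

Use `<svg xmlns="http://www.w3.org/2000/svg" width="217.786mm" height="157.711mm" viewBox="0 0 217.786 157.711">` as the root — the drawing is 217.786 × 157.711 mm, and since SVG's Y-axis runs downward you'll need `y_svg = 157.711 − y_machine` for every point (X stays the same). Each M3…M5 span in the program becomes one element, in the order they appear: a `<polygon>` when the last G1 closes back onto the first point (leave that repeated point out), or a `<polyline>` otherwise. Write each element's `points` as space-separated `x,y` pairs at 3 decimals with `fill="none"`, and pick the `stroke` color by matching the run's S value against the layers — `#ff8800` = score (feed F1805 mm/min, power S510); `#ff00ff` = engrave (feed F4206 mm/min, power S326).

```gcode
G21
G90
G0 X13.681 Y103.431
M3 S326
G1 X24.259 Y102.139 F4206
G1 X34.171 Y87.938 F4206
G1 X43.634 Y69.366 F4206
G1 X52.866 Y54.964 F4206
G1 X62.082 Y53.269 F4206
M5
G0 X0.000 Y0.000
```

y_svg = 157.711 − y_m. Every run uses S326, so all elements get stroke `#ff00ff` (engrave).

[1] open run; points: 13.681,54.280 24.259,55.572 34.171,69.773 43.634,88.345 52.866,102.747 62.082,104.442

<svg xmlns="http://www.w3.org/2000/svg" width="217.786mm" height="157.711mm" viewBox="0 0 217.786 157.711">
  <polyline points="13.681,54.280 24.259,55.572 34.171,69.773 43.634,88.345 52.866,102.747 62.082,104.442" fill="none" stroke="#ff00ff"/>
</svg>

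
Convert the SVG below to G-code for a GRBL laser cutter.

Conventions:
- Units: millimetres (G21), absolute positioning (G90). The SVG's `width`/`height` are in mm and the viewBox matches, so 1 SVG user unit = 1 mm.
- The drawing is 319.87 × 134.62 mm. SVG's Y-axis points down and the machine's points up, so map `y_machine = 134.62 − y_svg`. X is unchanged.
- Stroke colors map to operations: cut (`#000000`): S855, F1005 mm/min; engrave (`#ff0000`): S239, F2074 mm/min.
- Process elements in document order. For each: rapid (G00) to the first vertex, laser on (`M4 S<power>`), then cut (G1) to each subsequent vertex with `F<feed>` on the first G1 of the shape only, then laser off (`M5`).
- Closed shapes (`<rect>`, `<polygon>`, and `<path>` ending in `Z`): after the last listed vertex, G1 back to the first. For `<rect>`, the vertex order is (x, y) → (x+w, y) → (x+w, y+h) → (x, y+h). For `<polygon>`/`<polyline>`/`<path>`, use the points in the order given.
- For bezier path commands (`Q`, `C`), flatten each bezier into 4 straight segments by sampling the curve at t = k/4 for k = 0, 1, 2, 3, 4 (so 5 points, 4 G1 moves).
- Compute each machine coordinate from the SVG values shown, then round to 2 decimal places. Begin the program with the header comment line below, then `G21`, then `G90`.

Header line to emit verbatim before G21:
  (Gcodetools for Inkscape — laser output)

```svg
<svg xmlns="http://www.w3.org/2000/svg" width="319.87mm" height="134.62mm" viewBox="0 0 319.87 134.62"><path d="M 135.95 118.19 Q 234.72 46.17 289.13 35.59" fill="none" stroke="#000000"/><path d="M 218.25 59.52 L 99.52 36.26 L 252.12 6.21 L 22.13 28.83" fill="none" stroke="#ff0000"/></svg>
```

(Gcodetools for Inkscape — laser output)
G21
G90
G00 X135.95 Y16.43
M4 S855
G1 X182.56 Y48.60 F1005
G1 X223.63 Y73.09
G1 X259.15 Y89.90
G1 X289.13 Y99.03
M5
G00 X218.25 Y75.10
M4 S239
G1 X99.52 Y98.36 F2074
G1 X252.12 Y128.41
G1 X22.13 Y105.79
M5

Since the viewBox matches the mm dimensions, user units are millimetres directly. The only transform is the Y-flip y_m = 134.62 − y_svg.

Shape 1 is a quadratic bezier drawn with `<path>`. Its stroke #000000 means cut at S855, F1005. After flipping Y the toolpath is (135.95,16.43) → (182.56,48.60) → (223.63,73.09) → (259.15,89.90) → (289.13,99.03).

Shape 2 is a open polyline drawn with `<path>`. Its stroke #ff0000 means engrave at S239, F2074. After flipping Y the toolpath is (218.25,75.10) → (99.52,98.36) → (252.12,128.41) → (22.13,105.79).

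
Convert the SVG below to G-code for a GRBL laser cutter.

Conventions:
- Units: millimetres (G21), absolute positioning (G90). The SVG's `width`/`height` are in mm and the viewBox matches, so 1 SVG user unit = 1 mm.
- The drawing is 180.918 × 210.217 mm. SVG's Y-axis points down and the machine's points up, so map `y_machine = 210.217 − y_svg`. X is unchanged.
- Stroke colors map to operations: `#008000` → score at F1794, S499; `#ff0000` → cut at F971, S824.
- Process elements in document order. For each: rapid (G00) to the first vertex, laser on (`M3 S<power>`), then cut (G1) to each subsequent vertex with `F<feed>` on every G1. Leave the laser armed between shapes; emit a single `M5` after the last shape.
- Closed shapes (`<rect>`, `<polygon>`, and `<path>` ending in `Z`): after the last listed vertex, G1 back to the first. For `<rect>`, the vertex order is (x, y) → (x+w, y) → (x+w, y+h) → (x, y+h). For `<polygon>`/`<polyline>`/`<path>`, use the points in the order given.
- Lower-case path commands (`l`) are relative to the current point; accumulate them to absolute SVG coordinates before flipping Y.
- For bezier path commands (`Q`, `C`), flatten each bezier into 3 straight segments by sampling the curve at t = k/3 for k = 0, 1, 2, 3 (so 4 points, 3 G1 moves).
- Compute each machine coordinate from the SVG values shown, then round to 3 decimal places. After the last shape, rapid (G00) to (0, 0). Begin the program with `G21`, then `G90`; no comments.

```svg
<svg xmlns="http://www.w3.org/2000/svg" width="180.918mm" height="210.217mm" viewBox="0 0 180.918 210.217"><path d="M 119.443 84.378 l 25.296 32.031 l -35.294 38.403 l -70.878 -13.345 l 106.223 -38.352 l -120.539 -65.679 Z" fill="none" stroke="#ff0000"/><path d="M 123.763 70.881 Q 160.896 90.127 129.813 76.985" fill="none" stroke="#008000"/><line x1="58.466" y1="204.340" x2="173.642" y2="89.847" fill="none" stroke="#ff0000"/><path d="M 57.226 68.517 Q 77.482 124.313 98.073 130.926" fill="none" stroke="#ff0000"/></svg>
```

viewBox `0 0 180.918 210.217` with mm width/height → 1 unit = 1 mm. Flip: y_m = 210.217 − y_svg.

**Shape 1** — `<path>` closed polygon, stroke `#ff0000` → cut (S824, F971). Machine vertices: (119.443,125.839) → (144.739,93.808) → (109.445,55.405) → (38.567,68.750) → (144.790,107.102) → (24.251,172.781) → (119.443,125.839). Closed: final G1 returns to the first vertex.

**Shape 2** — `<path>` quadratic bezier, stroke `#008000` → score (S499, F1794). Control points (SVG): P0=(123.763,70.881), P1=(160.896,90.127), P2=(129.813,76.985); sampled at t=k/3. Machine vertices: (123.763,139.336) → (140.939,130.104) → (142.955,128.069) → (129.813,133.232). Open path.

**Shape 3** — `<line>` line segment, stroke `#ff0000` → cut (S824, F971). Machine vertices: (58.466,5.877) → (173.642,120.370). Open path.

**Shape 4** — `<path>` quadratic bezier, stroke `#ff0000` → cut (S824, F971). Control points (SVG): P0=(57.226,68.517), P1=(77.482,124.313), P2=(98.073,130.926); sampled at t=k/3. Machine vertices: (57.226,141.700) → (70.767,109.967) → (84.383,89.164) → (98.073,79.291). Open path.

G21
G90
G00 X119.443 Y125.839
M3 S824
G1 X144.739 Y93.808 F971
G1 X109.445 Y55.405 F971
G1 X38.567 Y68.750 F971
G1 X144.790 Y107.102 F971
G1 X24.251 Y172.781 F971
G1 X119.443 Y125.839 F971
G00 X123.763 Y139.336
M3 S499
G1 X140.939 Y130.104 F1794
G1 X142.955 Y128.069 F1794
G1 X129.813 Y133.232 F1794
G00 X58.466 Y5.877
M3 S824
G1 X173.642 Y120.370 F971
G00 X57.226 Y141.700
M3 S824
G1 X70.767 Y109.967 F971
G1 X84.383 Y89.164 F971
G1 X98.073 Y79.291 F971
M5
G00 X0.000 Y0.000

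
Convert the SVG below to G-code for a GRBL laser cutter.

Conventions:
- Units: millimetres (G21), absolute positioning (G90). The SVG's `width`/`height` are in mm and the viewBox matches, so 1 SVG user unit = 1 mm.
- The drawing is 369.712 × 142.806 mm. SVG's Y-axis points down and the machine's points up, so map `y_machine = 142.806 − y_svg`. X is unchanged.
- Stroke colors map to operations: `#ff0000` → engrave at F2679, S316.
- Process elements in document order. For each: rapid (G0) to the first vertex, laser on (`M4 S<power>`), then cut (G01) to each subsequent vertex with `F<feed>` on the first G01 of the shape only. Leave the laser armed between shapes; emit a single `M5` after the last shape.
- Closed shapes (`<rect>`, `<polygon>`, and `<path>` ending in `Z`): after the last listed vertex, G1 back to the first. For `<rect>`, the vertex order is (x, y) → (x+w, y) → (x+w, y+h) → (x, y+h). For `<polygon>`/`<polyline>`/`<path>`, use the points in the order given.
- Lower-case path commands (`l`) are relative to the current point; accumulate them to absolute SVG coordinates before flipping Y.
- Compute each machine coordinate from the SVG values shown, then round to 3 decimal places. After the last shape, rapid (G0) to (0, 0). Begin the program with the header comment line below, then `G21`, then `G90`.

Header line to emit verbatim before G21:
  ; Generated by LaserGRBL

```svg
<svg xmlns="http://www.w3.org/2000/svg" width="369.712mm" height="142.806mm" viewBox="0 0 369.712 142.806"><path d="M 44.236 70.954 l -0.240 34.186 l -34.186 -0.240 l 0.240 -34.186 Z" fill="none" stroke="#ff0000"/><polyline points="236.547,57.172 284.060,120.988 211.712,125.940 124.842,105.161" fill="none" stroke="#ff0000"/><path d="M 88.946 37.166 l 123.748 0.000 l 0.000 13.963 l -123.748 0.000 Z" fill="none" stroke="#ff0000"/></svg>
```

; Generated by LaserGRBL
G21
G90
G0 X44.236 Y71.852
M4 S316
G01 X43.996 Y37.666 F2679
G01 X9.810 Y37.906
G01 X10.050 Y72.092
G01 X44.236 Y71.852
G0 X236.547 Y85.634
M4 S316
G01 X284.060 Y21.818 F2679
G01 X211.712 Y16.866
G01 X124.842 Y37.645
G0 X88.946 Y105.640
M4 S316
G01 X212.694 Y105.640 F2679
G01 X212.694 Y91.677
G01 X88.946 Y91.677
G01 X88.946 Y105.640
M5
G0 X0.000 Y0.000

Since the viewBox matches the mm dimensions, user units are millimetres directly. The only transform is the Y-flip y_m = 142.806 − y_svg.

Shape 1 is a regular polygon drawn with `<path>`. Its stroke #ff0000 means engrave at S316, F2679. After flipping Y the toolpath is (44.236,71.852) → (43.996,37.666) → (9.810,37.906) → (10.050,72.092) → (44.236,71.852), returning to the start.

Shape 2 is a open polyline drawn with `<polyline>`. Its stroke #ff0000 means engrave at S316, F2679. After flipping Y the toolpath is (236.547,85.634) → (284.060,21.818) → (211.712,16.866) → (124.842,37.645).

Shape 3 is a rectangle drawn with `<path>`. Its stroke #ff0000 means engrave at S316, F2679. After flipping Y the toolpath is (88.946,105.640) → (212.694,105.640) → (212.694,91.677) → (88.946,91.677) → (88.946,105.640), returning to the start.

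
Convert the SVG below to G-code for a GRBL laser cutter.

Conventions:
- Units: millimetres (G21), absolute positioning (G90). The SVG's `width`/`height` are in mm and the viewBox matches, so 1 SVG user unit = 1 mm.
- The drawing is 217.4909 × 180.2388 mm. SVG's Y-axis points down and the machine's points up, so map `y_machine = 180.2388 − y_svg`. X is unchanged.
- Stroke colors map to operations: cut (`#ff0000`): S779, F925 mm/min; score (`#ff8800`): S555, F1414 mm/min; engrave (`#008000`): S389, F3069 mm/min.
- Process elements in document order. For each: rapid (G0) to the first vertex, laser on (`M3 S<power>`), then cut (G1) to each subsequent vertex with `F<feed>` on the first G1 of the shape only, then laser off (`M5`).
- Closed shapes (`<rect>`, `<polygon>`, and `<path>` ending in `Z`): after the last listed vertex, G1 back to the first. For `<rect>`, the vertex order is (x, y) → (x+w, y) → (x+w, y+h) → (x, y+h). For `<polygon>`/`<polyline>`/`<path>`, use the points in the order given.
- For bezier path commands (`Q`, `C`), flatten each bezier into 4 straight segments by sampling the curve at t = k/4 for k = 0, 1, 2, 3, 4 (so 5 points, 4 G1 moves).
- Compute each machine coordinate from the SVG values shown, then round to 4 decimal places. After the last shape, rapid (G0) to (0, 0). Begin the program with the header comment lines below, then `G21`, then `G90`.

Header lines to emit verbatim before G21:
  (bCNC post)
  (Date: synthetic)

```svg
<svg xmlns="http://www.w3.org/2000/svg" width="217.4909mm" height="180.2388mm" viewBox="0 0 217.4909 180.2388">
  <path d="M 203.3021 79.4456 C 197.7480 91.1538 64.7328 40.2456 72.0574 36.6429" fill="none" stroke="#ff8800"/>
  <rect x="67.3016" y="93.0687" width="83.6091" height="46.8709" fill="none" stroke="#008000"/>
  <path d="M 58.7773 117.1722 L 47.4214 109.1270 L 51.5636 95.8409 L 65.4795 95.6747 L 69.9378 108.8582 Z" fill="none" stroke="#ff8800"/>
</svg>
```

1 u = 1 mm; y_m = 180.2388 − y.

[1] `<path>` cubic bezier, #ff8800→score S555 F1414: (203.3021,100.7932) → (179.4220,102.0351) → (132.8502,116.4530) → (88.6933,133.7416) → (72.0574,143.5959)

[2] `<rect>` rectangle, #008000→engrave S389 F3069: (67.3016,87.1701) → (150.9107,87.1701) → (150.9107,40.2992) → (67.3016,40.2992) → (67.3016,87.1701) (closed)

[3] `<path>` regular polygon, #ff8800→score S555 F1414: (58.7773,63.0666) → (47.4214,71.1118) → (51.5636,84.3979) → (65.4795,84.5641) → (69.9378,71.3806) → (58.7773,63.0666) (closed)

(bCNC post)
(Date: synthetic)
G21
G90
G0 X203.3021 Y100.7932
M3 S555
G1 X179.4220 Y102.0351 F1414
G1 X132.8502 Y116.4530
G1 X88.6933 Y133.7416
G1 X72.0574 Y143.5959
M5
G0 X67.3016 Y87.1701
M3 S389
G1 X150.9107 Y87.1701 F3069
G1 X150.9107 Y40.2992
G1 X67.3016 Y40.2992
G1 X67.3016 Y87.1701
M5
G0 X58.7773 Y63.0666
M3 S555
G1 X47.4214 Y71.1118 F1414
G1 X51.5636 Y84.3979
G1 X65.4795 Y84.5641
G1 X69.9378 Y71.3806
G1 X58.7773 Y63.0666
M5
G0 X0.0000 Y0.0000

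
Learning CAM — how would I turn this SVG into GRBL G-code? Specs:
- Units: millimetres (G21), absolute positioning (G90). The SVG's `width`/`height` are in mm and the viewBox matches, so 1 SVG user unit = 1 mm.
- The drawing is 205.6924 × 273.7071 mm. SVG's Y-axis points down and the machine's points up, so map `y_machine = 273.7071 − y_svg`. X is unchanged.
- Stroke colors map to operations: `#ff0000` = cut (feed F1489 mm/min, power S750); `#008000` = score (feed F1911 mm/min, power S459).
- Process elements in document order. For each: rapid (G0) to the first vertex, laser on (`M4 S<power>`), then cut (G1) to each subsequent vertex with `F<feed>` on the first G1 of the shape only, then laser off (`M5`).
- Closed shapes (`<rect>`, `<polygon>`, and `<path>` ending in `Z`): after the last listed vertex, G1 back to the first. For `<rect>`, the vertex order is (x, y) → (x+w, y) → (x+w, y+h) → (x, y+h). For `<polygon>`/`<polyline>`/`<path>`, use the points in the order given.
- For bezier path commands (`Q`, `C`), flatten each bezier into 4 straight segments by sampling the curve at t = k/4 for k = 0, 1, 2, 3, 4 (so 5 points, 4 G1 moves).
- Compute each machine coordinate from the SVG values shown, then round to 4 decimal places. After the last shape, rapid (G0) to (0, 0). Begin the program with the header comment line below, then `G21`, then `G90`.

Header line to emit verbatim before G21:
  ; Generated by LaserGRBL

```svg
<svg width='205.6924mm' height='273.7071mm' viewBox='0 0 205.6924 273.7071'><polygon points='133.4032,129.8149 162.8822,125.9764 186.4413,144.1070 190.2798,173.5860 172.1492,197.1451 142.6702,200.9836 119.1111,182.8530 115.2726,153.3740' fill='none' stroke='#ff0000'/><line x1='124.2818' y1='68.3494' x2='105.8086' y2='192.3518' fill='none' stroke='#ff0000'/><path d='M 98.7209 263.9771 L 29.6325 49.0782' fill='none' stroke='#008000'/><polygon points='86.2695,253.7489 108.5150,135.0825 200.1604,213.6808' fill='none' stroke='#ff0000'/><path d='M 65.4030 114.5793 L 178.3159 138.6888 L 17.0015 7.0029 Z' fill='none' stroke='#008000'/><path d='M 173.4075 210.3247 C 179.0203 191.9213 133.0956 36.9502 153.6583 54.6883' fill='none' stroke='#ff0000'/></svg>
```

Since the viewBox matches the mm dimensions, user units are millimetres directly. The only transform is the Y-flip y_m = 273.7071 − y_svg.

Shape 1 is a regular polygon drawn with `<polygon>`. Its stroke #ff0000 means cut at S750, F1489. After flipping Y the toolpath is (133.4032,143.8922) → (162.8822,147.7307) → (186.4413,129.6001) → (190.2798,100.1211) → (172.1492,76.5620) → (142.6702,72.7235) → (119.1111,90.8541) → (115.2726,120.3331) → (133.4032,143.8922), returning to the start.

Shape 2 is a line segment drawn with `<line>`. Its stroke #ff0000 means cut at S750, F1489. After flipping Y the toolpath is (124.2818,205.3577) → (105.8086,81.3553).

Shape 3 is a line segment drawn with `<path>`. Its stroke #008000 means score at S459, F1911. After flipping Y the toolpath is (98.7209,9.7300) → (29.6325,224.6289).

Shape 4 is a regular polygon drawn with `<polygon>`. Its stroke #ff0000 means cut at S750, F1489. After flipping Y the toolpath is (86.2695,19.9582) → (108.5150,138.6246) → (200.1604,60.0263) → (86.2695,19.9582), returning to the start.

Shape 5 is a closed polygon drawn with `<path>`. Its stroke #008000 means score at S459, F1911. After flipping Y the toolpath is (65.4030,159.1278) → (178.3159,135.0183) → (17.0015,266.7042) → (65.4030,159.1278), returning to the start.

Shape 6 is a cubic bezier drawn with `<path>`. Its stroke #ff0000 means cut at S750, F1489. After flipping Y the toolpath is (173.4075,63.3824) → (169.7980,97.9589) → (157.9267,154.7537) → (148.8585,204.7719) → (153.6583,219.0188).

; Generated by LaserGRBL
G21
G90
G0 X133.4032 Y143.8922
M4 S750
G1 X162.8822 Y147.7307 F1489
G1 X186.4413 Y129.6001
G1 X190.2798 Y100.1211
G1 X172.1492 Y76.5620
G1 X142.6702 Y72.7235
G1 X119.1111 Y90.8541
G1 X115.2726 Y120.3331
G1 X133.4032 Y143.8922
M5
G0 X124.2818 Y205.3577
M4 S750
G1 X105.8086 Y81.3553 F1489
M5
G0 X98.7209 Y9.7300
M4 S459
G1 X29.6325 Y224.6289 F1911
M5
G0 X86.2695 Y19.9582
M4 S750
G1 X108.5150 Y138.6246 F1489
G1 X200.1604 Y60.0263
G1 X86.2695 Y19.9582
M5
G0 X65.4030 Y159.1278
M4 S459
G1 X178.3159 Y135.0183 F1911
G1 X17.0015 Y266.7042
G1 X65.4030 Y159.1278
M5
G0 X173.4075 Y63.3824
M4 S750
G1 X169.7980 Y97.9589 F1489
G1 X157.9267 Y154.7537
G1 X148.8585 Y204.7719
G1 X153.6583 Y219.0188
M5
G0 X0.0000 Y0.0000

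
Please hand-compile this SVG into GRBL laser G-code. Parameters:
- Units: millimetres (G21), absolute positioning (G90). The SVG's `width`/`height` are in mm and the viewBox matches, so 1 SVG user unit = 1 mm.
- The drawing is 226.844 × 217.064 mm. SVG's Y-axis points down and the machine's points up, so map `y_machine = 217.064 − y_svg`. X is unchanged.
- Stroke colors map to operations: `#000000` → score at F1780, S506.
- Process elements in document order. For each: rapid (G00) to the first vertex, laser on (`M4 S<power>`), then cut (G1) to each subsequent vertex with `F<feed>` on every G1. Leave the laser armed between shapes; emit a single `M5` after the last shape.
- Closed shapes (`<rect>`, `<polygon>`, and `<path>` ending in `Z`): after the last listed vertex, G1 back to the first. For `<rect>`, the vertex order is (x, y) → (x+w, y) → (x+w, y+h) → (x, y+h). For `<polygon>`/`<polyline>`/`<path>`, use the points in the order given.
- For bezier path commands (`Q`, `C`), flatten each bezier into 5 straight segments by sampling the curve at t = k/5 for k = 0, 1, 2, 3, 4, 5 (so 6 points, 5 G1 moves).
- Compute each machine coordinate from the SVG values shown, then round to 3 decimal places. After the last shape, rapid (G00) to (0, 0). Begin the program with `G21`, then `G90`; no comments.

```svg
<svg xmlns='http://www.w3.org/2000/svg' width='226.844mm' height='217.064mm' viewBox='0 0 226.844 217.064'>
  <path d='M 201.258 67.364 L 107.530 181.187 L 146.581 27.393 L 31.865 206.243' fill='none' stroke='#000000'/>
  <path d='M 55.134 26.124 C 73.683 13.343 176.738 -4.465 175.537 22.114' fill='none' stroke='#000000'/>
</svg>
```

viewBox `0 0 226.844 217.064` with mm width/height → 1 unit = 1 mm. Flip: y_m = 217.064 − y_svg.

**Shape 1** — `<path>` open polyline, stroke `#000000` → score (S506, F1780). Machine vertices: (201.258,149.700) → (107.530,35.877) → (146.581,189.671) → (31.865,10.821). Open path.

**Shape 2** — `<path>` cubic bezier, stroke `#000000` → score (S506, F1780). Control points (SVG): P0=(55.134,26.124), P1=(73.683,13.343), P2=(176.738,-4.465), P3=(175.537,22.114); sampled at t=k/5. Machine vertices: (55.134,190.940) → (74.894,198.817) → (105.875,205.528) → (139.016,208.702) → (165.257,205.966) → (175.537,194.950). Open path.

G21
G90
G00 X201.258 Y149.700
M4 S506
G1 X107.530 Y35.877 F1780
G1 X146.581 Y189.671 F1780
G1 X31.865 Y10.821 F1780
G00 X55.134 Y190.940
M4 S506
G1 X74.894 Y198.817 F1780
G1 X105.875 Y205.528 F1780
G1 X139.016 Y208.702 F1780
G1 X165.257 Y205.966 F1780
G1 X175.537 Y194.950 F1780
M5
G00 X0.000 Y0.000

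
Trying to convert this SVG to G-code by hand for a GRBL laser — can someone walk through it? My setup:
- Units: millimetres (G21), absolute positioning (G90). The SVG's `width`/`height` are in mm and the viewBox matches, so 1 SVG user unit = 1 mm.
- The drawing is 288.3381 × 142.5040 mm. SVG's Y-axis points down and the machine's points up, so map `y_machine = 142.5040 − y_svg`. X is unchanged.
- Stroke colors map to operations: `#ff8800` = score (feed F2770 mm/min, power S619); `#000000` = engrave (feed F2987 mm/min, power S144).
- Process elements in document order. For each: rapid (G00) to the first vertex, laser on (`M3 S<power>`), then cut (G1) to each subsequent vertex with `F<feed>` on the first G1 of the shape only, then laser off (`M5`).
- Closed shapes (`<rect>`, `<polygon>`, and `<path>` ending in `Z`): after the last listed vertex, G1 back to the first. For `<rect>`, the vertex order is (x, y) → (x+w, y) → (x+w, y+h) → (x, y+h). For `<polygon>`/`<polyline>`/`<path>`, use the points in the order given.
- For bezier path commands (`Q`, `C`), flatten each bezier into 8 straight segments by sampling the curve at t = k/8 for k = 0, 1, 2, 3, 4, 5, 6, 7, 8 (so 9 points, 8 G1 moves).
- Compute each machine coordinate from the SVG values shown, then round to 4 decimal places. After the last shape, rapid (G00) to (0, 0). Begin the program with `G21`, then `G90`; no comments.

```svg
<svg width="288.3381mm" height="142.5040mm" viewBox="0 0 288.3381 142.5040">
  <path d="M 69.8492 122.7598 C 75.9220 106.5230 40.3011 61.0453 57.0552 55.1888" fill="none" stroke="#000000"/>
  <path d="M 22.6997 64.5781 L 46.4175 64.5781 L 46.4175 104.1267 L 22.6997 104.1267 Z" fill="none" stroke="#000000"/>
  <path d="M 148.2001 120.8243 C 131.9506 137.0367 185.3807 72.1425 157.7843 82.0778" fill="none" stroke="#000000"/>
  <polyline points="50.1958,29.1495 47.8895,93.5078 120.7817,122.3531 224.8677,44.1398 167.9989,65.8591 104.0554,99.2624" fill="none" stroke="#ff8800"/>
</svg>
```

G21
G90
G00 X69.8492 Y19.7442
M3 S144
G1 X70.3558 Y27.0692 F2987
G1 X68.0561 Y36.3285
G1 X64.0522 Y46.7152
G1 X59.4467 Y57.4223
G1 X55.3419 Y67.6428
G1 X52.8401 Y76.5698
G1 X53.0438 Y83.3963
G1 X57.0552 Y87.3152
M5
G00 X22.6997 Y77.9259
M3 S144
G1 X46.4175 Y77.9259 F2987
G1 X46.4175 Y38.3773
G1 X22.6997 Y38.3773
G1 X22.6997 Y77.9259
M5
G00 X148.2001 Y21.6797
M3 S144
G1 X145.0784 Y19.0974 F2987
G1 X146.7231 Y22.2914
G1 X151.3681 Y29.4344
G1 X157.2473 Y38.6990
G1 X162.5946 Y48.2579
G1 X165.6439 Y56.2836
G1 X164.6292 Y60.9489
G1 X157.7843 Y60.4262
M5
G00 X50.1958 Y113.3545
M3 S619
G1 X47.8895 Y48.9962 F2770
G1 X120.7817 Y20.1509
G1 X224.8677 Y98.3642
G1 X167.9989 Y76.6449
G1 X104.0554 Y43.2416
M5
G00 X0.0000 Y0.0000

1 u = 1 mm; y_m = 142.5040 − y.

[1] `<path>` cubic bezier, #000000→engrave S144 F2987: (69.8492,19.7442) → (70.3558,27.0692) → (68.0561,36.3285) → (64.0522,46.7152) → (59.4467,57.4223) → (55.3419,67.6428) → (52.8401,76.5698) → (53.0438,83.3963) → (57.0552,87.3152)

[2] `<path>` rectangle, #000000→engrave S144 F2987: (22.6997,77.9259) → (46.4175,77.9259) → (46.4175,38.3773) → (22.6997,38.3773) → (22.6997,77.9259) (closed)

[3] `<path>` cubic bezier, #000000→engrave S144 F2987: (148.2001,21.6797) → (145.0784,19.0974) → (146.7231,22.2914) → (151.3681,29.4344) → (157.2473,38.6990) → (162.5946,48.2579) → (165.6439,56.2836) → (164.6292,60.9489) → (157.7843,60.4262)

[4] `<polyline>` open polyline, #ff8800→score S619 F2770: (50.1958,113.3545) → (47.8895,48.9962) → (120.7817,20.1509) → (224.8677,98.3642) → (167.9989,76.6449) → (104.0554,43.2416)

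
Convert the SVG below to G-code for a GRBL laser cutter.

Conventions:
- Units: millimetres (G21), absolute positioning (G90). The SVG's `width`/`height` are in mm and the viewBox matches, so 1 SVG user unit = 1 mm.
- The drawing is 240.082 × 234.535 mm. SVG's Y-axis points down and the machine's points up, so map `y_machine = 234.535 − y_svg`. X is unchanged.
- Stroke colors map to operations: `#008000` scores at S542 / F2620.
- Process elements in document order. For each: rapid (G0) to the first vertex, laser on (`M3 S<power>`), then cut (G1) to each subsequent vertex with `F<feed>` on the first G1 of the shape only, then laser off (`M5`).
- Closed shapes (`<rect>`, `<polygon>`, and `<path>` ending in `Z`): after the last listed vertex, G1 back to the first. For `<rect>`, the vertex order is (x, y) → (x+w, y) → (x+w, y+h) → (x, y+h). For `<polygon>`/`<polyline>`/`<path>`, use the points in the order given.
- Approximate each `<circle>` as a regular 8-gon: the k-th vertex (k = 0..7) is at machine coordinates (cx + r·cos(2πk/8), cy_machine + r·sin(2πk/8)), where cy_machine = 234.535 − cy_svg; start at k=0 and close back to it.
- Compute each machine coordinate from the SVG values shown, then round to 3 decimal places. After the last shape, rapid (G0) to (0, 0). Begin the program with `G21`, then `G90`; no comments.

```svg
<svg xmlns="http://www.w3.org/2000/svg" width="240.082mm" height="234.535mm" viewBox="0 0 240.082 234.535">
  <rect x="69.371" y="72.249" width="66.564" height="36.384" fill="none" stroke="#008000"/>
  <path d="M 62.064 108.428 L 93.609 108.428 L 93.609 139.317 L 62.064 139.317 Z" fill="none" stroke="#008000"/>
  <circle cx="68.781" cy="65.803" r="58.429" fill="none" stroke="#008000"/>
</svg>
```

G21
G90
G0 X69.371 Y162.286
M3 S542
G1 X135.935 Y162.286 F2620
G1 X135.935 Y125.902
G1 X69.371 Y125.902
G1 X69.371 Y162.286
M5
G0 X62.064 Y126.107
M3 S542
G1 X93.609 Y126.107 F2620
G1 X93.609 Y95.218
G1 X62.064 Y95.218
G1 X62.064 Y126.107
M5
G0 X127.210 Y168.732
M3 S542
G1 X110.097 Y210.048 F2620
G1 X68.781 Y227.161
G1 X27.465 Y210.048
G1 X10.352 Y168.732
G1 X27.465 Y127.416
G1 X68.781 Y110.303
G1 X110.097 Y127.416
G1 X127.210 Y168.732
M5
G0 X0.000 Y0.000

viewBox `0 0 240.082 234.535` with mm width/height → 1 unit = 1 mm. Flip: y_m = 234.535 − y_svg.

**Shape 1** — `<rect>` rectangle, stroke `#008000` → score (S542, F2620). Machine vertices: (69.371,162.286) → (135.935,162.286) → (135.935,125.902) → (69.371,125.902) → (69.371,162.286). Closed: final G1 returns to the first vertex.

**Shape 2** — `<path>` rectangle, stroke `#008000` → score (S542, F2620). Machine vertices: (62.064,126.107) → (93.609,126.107) → (93.609,95.218) → (62.064,95.218) → (62.064,126.107). Closed: final G1 returns to the first vertex.

**Shape 3** — `<circle>` circle, stroke `#008000` → score (S542, F2620). Machine vertices: (127.210,168.732) → (110.097,210.048) → (68.781,227.161) → (27.465,210.048) → (10.352,168.732) → (27.465,127.416) → (68.781,110.303) → (110.097,127.416) → (127.210,168.732). Closed: final G1 returns to the first vertex.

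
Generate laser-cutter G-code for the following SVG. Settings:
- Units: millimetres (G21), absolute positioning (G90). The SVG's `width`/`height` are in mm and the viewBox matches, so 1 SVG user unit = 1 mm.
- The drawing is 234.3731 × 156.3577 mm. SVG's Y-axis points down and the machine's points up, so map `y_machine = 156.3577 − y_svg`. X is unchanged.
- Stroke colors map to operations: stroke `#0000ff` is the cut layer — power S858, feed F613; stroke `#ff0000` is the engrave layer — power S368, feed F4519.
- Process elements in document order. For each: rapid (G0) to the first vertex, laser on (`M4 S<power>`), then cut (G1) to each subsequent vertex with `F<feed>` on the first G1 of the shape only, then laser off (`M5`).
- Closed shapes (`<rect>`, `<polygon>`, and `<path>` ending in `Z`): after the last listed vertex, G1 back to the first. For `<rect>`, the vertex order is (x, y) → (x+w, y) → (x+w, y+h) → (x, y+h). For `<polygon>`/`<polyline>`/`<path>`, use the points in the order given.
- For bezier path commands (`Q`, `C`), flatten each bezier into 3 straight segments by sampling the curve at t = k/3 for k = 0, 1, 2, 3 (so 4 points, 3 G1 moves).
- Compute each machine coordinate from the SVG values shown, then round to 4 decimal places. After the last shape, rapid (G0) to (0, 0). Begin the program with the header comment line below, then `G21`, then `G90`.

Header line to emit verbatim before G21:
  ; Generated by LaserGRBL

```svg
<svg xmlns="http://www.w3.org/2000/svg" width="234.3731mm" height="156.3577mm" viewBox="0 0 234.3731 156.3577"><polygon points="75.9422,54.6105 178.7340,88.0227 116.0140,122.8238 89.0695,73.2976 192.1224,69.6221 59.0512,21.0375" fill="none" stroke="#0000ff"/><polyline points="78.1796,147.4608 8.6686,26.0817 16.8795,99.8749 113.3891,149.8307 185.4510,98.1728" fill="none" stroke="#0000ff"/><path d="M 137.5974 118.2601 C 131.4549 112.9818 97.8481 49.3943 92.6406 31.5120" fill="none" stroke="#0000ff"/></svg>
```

; Generated by LaserGRBL
G21
G90
G0 X75.9422 Y101.7472
M4 S858
G1 X178.7340 Y68.3350 F613
G1 X116.0140 Y33.5339
G1 X89.0695 Y83.0601
G1 X192.1224 Y86.7356
G1 X59.0512 Y135.3202
G1 X75.9422 Y101.7472
M5
G0 X78.1796 Y8.8969
M4 S858
G1 X8.6686 Y130.2760 F613
G1 X16.8795 Y56.4828
G1 X113.3891 Y6.5270
G1 X185.4510 Y58.1849
M5
G0 X137.5974 Y38.0976
M4 S858
G1 X124.3692 Y58.9599 F613
G1 X105.2455 Y95.5807
G1 X92.6406 Y124.8457
M5
G0 X0.0000 Y0.0000

Since the viewBox matches the mm dimensions, user units are millimetres directly. The only transform is the Y-flip y_m = 156.3577 − y_svg.

Shape 1 is a closed polygon drawn with `<polygon>`. Its stroke #0000ff means cut at S858, F613. After flipping Y the toolpath is (75.9422,101.7472) → (178.7340,68.3350) → (116.0140,33.5339) → (89.0695,83.0601) → (192.1224,86.7356) → (59.0512,135.3202) → (75.9422,101.7472), returning to the start.

Shape 2 is a open polyline drawn with `<polyline>`. Its stroke #0000ff means cut at S858, F613. After flipping Y the toolpath is (78.1796,8.8969) → (8.6686,130.2760) → (16.8795,56.4828) → (113.3891,6.5270) → (185.4510,58.1849).

Shape 3 is a cubic bezier drawn with `<path>`. Its stroke #0000ff means cut at S858, F613. After flipping Y the toolpath is (137.5974,38.0976) → (124.3692,58.9599) → (105.2455,95.5807) → (92.6406,124.8457).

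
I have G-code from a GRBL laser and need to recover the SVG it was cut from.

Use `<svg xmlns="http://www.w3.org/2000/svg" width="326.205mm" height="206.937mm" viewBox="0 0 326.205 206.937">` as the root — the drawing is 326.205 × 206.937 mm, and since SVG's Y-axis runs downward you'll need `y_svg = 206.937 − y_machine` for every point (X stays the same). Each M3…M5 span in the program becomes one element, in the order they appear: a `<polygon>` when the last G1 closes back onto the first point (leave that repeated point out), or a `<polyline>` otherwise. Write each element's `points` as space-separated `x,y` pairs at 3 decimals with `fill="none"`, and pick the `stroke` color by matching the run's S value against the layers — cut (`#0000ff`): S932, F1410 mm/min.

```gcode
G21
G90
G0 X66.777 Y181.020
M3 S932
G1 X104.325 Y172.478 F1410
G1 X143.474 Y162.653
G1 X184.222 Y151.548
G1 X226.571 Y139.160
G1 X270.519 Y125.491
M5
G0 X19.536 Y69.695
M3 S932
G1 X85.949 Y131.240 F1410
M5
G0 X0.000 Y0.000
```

<svg xmlns="http://www.w3.org/2000/svg" width="326.205mm" height="206.937mm" viewBox="0 0 326.205 206.937">
  <polyline points="66.777,25.917 104.325,34.459 143.474,44.284 184.222,55.389 226.571,67.777 270.519,81.446" fill="none" stroke="#0000ff"/>
  <polyline points="19.536,137.242 85.949,75.697" fill="none" stroke="#0000ff"/>
</svg>

Each laser-on run becomes one SVG element. Flip Y back into SVG space with y_svg = 206.937 − y_machine. Every run uses S932, so all elements get stroke `#0000ff` (cut).

Run 1: The run is open, so emit a `<polyline>` with points (Y-flipped): 66.777,25.917 104.325,34.459 143.474,44.284 184.222,55.389 226.571,67.777 270.519,81.446.

Run 2: The run is open, so emit a `<polyline>` with points (Y-flipped): 19.536,137.242 85.949,75.697.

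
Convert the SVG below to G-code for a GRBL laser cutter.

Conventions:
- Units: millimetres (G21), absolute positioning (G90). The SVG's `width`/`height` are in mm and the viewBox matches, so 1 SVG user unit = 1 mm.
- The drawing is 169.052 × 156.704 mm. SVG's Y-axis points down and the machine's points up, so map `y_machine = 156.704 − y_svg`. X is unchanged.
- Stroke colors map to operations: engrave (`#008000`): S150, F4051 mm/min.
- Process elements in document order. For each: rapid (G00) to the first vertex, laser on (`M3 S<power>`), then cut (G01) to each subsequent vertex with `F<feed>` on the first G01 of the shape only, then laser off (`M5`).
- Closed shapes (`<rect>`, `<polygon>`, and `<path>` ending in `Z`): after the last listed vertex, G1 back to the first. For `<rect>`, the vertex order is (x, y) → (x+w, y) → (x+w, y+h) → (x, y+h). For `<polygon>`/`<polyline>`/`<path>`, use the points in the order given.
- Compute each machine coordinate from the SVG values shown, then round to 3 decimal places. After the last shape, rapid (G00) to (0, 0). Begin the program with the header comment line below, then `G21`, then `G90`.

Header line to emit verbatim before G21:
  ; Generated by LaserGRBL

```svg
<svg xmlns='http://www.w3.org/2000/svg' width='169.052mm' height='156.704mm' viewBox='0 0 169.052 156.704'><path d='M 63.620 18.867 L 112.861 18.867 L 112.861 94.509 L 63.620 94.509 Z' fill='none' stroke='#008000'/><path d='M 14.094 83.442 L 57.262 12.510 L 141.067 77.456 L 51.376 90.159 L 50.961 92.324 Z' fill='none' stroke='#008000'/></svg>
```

1 u = 1 mm; y_m = 156.704 − y.

[1] `<path>` rectangle, #008000→engrave S150 F4051: (63.620,137.837) → (112.861,137.837) → (112.861,62.195) → (63.620,62.195) → (63.620,137.837) (closed)

[2] `<path>` closed polygon, #008000→engrave S150 F4051: (14.094,73.262) → (57.262,144.194) → (141.067,79.248) → (51.376,66.545) → (50.961,64.380) → (14.094,73.262) (closed)

; Generated by LaserGRBL
G21
G90
G00 X63.620 Y137.837
M3 S150
G01 X112.861 Y137.837 F4051
G01 X112.861 Y62.195
G01 X63.620 Y62.195
G01 X63.620 Y137.837
M5
G00 X14.094 Y73.262
M3 S150
G01 X57.262 Y144.194 F4051
G01 X141.067 Y79.248
G01 X51.376 Y66.545
G01 X50.961 Y64.380
G01 X14.094 Y73.262
M5
G00 X0.000 Y0.000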